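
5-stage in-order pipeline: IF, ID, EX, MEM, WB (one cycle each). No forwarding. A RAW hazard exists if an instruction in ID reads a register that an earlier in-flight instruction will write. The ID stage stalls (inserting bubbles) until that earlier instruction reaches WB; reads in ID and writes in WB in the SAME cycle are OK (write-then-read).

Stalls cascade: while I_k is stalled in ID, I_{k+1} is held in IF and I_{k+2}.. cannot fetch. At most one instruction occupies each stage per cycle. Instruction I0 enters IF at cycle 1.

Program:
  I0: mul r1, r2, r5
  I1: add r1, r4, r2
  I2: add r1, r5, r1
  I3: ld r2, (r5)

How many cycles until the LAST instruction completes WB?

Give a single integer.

I0 mul r1 <- r2,r5: IF@1 ID@2 stall=0 (-) EX@3 MEM@4 WB@5
I1 add r1 <- r4,r2: IF@2 ID@3 stall=0 (-) EX@4 MEM@5 WB@6
I2 add r1 <- r5,r1: IF@3 ID@4 stall=2 (RAW on I1.r1 (WB@6)) EX@7 MEM@8 WB@9
I3 ld r2 <- r5: IF@4 ID@7 stall=0 (-) EX@8 MEM@9 WB@10

Answer: 10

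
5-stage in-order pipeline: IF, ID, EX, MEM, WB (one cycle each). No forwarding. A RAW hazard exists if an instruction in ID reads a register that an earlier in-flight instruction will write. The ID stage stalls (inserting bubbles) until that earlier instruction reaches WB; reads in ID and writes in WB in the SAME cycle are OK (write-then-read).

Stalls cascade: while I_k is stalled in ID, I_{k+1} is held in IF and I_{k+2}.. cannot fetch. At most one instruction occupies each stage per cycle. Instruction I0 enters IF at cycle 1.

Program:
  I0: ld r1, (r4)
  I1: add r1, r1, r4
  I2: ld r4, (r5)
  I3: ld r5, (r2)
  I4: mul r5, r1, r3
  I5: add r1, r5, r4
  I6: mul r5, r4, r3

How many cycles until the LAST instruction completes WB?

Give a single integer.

Answer: 15

Derivation:
I0 ld r1 <- r4: IF@1 ID@2 stall=0 (-) EX@3 MEM@4 WB@5
I1 add r1 <- r1,r4: IF@2 ID@3 stall=2 (RAW on I0.r1 (WB@5)) EX@6 MEM@7 WB@8
I2 ld r4 <- r5: IF@3 ID@6 stall=0 (-) EX@7 MEM@8 WB@9
I3 ld r5 <- r2: IF@6 ID@7 stall=0 (-) EX@8 MEM@9 WB@10
I4 mul r5 <- r1,r3: IF@7 ID@8 stall=0 (-) EX@9 MEM@10 WB@11
I5 add r1 <- r5,r4: IF@8 ID@9 stall=2 (RAW on I4.r5 (WB@11)) EX@12 MEM@13 WB@14
I6 mul r5 <- r4,r3: IF@9 ID@12 stall=0 (-) EX@13 MEM@14 WB@15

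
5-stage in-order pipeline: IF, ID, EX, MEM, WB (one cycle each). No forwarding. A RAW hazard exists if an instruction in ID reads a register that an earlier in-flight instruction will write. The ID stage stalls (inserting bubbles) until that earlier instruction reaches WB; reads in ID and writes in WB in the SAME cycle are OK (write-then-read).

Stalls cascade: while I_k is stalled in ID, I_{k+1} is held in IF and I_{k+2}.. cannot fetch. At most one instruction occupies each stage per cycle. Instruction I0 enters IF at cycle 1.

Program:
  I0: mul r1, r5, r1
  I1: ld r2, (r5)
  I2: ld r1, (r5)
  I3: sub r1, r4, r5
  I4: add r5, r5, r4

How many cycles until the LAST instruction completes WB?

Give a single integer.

Answer: 9

Derivation:
I0 mul r1 <- r5,r1: IF@1 ID@2 stall=0 (-) EX@3 MEM@4 WB@5
I1 ld r2 <- r5: IF@2 ID@3 stall=0 (-) EX@4 MEM@5 WB@6
I2 ld r1 <- r5: IF@3 ID@4 stall=0 (-) EX@5 MEM@6 WB@7
I3 sub r1 <- r4,r5: IF@4 ID@5 stall=0 (-) EX@6 MEM@7 WB@8
I4 add r5 <- r5,r4: IF@5 ID@6 stall=0 (-) EX@7 MEM@8 WB@9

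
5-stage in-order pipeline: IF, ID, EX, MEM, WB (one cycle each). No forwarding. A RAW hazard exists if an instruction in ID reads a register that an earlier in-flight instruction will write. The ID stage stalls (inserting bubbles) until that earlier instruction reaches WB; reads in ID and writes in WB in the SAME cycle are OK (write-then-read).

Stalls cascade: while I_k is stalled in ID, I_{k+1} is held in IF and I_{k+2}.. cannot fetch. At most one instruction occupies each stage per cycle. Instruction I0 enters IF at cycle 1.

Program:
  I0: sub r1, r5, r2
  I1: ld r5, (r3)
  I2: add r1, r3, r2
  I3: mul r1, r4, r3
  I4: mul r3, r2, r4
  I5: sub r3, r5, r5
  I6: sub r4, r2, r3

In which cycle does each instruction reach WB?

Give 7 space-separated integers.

I0 sub r1 <- r5,r2: IF@1 ID@2 stall=0 (-) EX@3 MEM@4 WB@5
I1 ld r5 <- r3: IF@2 ID@3 stall=0 (-) EX@4 MEM@5 WB@6
I2 add r1 <- r3,r2: IF@3 ID@4 stall=0 (-) EX@5 MEM@6 WB@7
I3 mul r1 <- r4,r3: IF@4 ID@5 stall=0 (-) EX@6 MEM@7 WB@8
I4 mul r3 <- r2,r4: IF@5 ID@6 stall=0 (-) EX@7 MEM@8 WB@9
I5 sub r3 <- r5,r5: IF@6 ID@7 stall=0 (-) EX@8 MEM@9 WB@10
I6 sub r4 <- r2,r3: IF@7 ID@8 stall=2 (RAW on I5.r3 (WB@10)) EX@11 MEM@12 WB@13

Answer: 5 6 7 8 9 10 13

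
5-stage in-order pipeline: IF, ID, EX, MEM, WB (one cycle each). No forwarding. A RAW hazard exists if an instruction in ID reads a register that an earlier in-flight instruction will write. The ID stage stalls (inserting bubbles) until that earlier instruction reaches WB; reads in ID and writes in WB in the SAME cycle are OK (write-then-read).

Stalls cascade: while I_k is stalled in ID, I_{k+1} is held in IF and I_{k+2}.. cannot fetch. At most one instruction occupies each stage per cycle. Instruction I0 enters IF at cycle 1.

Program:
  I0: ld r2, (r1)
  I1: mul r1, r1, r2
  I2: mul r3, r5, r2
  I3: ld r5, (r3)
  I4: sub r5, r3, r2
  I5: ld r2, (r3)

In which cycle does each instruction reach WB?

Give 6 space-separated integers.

I0 ld r2 <- r1: IF@1 ID@2 stall=0 (-) EX@3 MEM@4 WB@5
I1 mul r1 <- r1,r2: IF@2 ID@3 stall=2 (RAW on I0.r2 (WB@5)) EX@6 MEM@7 WB@8
I2 mul r3 <- r5,r2: IF@3 ID@6 stall=0 (-) EX@7 MEM@8 WB@9
I3 ld r5 <- r3: IF@6 ID@7 stall=2 (RAW on I2.r3 (WB@9)) EX@10 MEM@11 WB@12
I4 sub r5 <- r3,r2: IF@7 ID@10 stall=0 (-) EX@11 MEM@12 WB@13
I5 ld r2 <- r3: IF@10 ID@11 stall=0 (-) EX@12 MEM@13 WB@14

Answer: 5 8 9 12 13 14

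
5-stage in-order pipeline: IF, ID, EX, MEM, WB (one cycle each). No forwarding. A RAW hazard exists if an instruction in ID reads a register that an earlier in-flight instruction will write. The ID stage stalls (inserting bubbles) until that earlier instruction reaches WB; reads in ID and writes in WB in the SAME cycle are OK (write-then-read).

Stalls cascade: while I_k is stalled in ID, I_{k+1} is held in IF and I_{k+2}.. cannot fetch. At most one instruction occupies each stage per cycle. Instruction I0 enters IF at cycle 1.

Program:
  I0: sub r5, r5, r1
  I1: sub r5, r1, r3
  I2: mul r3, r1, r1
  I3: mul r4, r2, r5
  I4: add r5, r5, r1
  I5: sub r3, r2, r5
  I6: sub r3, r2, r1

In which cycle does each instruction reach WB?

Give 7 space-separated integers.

I0 sub r5 <- r5,r1: IF@1 ID@2 stall=0 (-) EX@3 MEM@4 WB@5
I1 sub r5 <- r1,r3: IF@2 ID@3 stall=0 (-) EX@4 MEM@5 WB@6
I2 mul r3 <- r1,r1: IF@3 ID@4 stall=0 (-) EX@5 MEM@6 WB@7
I3 mul r4 <- r2,r5: IF@4 ID@5 stall=1 (RAW on I1.r5 (WB@6)) EX@7 MEM@8 WB@9
I4 add r5 <- r5,r1: IF@5 ID@7 stall=0 (-) EX@8 MEM@9 WB@10
I5 sub r3 <- r2,r5: IF@7 ID@8 stall=2 (RAW on I4.r5 (WB@10)) EX@11 MEM@12 WB@13
I6 sub r3 <- r2,r1: IF@8 ID@11 stall=0 (-) EX@12 MEM@13 WB@14

Answer: 5 6 7 9 10 13 14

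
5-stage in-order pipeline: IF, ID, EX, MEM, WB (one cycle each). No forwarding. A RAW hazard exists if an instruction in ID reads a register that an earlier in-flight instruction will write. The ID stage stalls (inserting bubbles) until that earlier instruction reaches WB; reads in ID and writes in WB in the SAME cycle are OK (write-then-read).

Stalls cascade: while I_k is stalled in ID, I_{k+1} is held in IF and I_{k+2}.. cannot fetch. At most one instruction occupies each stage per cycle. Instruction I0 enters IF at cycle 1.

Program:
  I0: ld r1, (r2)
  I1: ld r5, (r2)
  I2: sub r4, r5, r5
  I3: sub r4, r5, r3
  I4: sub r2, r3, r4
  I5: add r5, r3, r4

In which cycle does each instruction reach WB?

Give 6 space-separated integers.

I0 ld r1 <- r2: IF@1 ID@2 stall=0 (-) EX@3 MEM@4 WB@5
I1 ld r5 <- r2: IF@2 ID@3 stall=0 (-) EX@4 MEM@5 WB@6
I2 sub r4 <- r5,r5: IF@3 ID@4 stall=2 (RAW on I1.r5 (WB@6)) EX@7 MEM@8 WB@9
I3 sub r4 <- r5,r3: IF@4 ID@7 stall=0 (-) EX@8 MEM@9 WB@10
I4 sub r2 <- r3,r4: IF@7 ID@8 stall=2 (RAW on I3.r4 (WB@10)) EX@11 MEM@12 WB@13
I5 add r5 <- r3,r4: IF@8 ID@11 stall=0 (-) EX@12 MEM@13 WB@14

Answer: 5 6 9 10 13 14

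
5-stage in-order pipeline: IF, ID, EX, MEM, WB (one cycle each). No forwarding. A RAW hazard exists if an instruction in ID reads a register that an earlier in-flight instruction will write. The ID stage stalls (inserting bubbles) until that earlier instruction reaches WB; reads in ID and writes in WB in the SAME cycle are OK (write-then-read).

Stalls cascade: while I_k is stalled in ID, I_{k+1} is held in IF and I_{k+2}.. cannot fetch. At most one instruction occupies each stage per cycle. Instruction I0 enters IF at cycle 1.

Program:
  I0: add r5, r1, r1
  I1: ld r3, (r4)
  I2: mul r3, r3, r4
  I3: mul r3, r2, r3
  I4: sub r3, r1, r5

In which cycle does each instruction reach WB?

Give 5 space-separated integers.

I0 add r5 <- r1,r1: IF@1 ID@2 stall=0 (-) EX@3 MEM@4 WB@5
I1 ld r3 <- r4: IF@2 ID@3 stall=0 (-) EX@4 MEM@5 WB@6
I2 mul r3 <- r3,r4: IF@3 ID@4 stall=2 (RAW on I1.r3 (WB@6)) EX@7 MEM@8 WB@9
I3 mul r3 <- r2,r3: IF@4 ID@7 stall=2 (RAW on I2.r3 (WB@9)) EX@10 MEM@11 WB@12
I4 sub r3 <- r1,r5: IF@7 ID@10 stall=0 (-) EX@11 MEM@12 WB@13

Answer: 5 6 9 12 13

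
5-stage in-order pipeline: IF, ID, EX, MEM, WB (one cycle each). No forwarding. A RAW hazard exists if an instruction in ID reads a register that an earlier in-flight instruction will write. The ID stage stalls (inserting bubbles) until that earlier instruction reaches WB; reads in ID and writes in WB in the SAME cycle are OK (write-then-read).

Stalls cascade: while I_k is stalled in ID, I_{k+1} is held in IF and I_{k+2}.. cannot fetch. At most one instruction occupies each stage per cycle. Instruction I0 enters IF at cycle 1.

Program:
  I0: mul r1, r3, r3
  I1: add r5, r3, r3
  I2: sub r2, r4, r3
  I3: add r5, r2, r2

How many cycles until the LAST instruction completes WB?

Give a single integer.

Answer: 10

Derivation:
I0 mul r1 <- r3,r3: IF@1 ID@2 stall=0 (-) EX@3 MEM@4 WB@5
I1 add r5 <- r3,r3: IF@2 ID@3 stall=0 (-) EX@4 MEM@5 WB@6
I2 sub r2 <- r4,r3: IF@3 ID@4 stall=0 (-) EX@5 MEM@6 WB@7
I3 add r5 <- r2,r2: IF@4 ID@5 stall=2 (RAW on I2.r2 (WB@7)) EX@8 MEM@9 WB@10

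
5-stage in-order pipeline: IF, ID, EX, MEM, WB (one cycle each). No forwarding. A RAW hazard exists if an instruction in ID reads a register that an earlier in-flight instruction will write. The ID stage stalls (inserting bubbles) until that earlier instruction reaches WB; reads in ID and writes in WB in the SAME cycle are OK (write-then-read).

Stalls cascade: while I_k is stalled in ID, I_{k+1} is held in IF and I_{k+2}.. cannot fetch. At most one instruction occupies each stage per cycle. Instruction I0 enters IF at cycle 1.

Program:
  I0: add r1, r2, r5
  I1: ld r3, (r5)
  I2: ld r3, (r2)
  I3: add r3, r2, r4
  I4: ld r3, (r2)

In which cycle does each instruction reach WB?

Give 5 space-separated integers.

I0 add r1 <- r2,r5: IF@1 ID@2 stall=0 (-) EX@3 MEM@4 WB@5
I1 ld r3 <- r5: IF@2 ID@3 stall=0 (-) EX@4 MEM@5 WB@6
I2 ld r3 <- r2: IF@3 ID@4 stall=0 (-) EX@5 MEM@6 WB@7
I3 add r3 <- r2,r4: IF@4 ID@5 stall=0 (-) EX@6 MEM@7 WB@8
I4 ld r3 <- r2: IF@5 ID@6 stall=0 (-) EX@7 MEM@8 WB@9

Answer: 5 6 7 8 9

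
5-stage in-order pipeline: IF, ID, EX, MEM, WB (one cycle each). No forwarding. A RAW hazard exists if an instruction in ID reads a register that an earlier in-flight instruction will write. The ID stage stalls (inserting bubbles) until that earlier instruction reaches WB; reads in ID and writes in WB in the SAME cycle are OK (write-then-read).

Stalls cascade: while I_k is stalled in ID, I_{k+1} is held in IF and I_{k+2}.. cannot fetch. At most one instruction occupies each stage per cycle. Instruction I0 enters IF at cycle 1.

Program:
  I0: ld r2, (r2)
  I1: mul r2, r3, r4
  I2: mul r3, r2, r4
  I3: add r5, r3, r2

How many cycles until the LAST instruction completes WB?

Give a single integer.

Answer: 12

Derivation:
I0 ld r2 <- r2: IF@1 ID@2 stall=0 (-) EX@3 MEM@4 WB@5
I1 mul r2 <- r3,r4: IF@2 ID@3 stall=0 (-) EX@4 MEM@5 WB@6
I2 mul r3 <- r2,r4: IF@3 ID@4 stall=2 (RAW on I1.r2 (WB@6)) EX@7 MEM@8 WB@9
I3 add r5 <- r3,r2: IF@4 ID@7 stall=2 (RAW on I2.r3 (WB@9)) EX@10 MEM@11 WB@12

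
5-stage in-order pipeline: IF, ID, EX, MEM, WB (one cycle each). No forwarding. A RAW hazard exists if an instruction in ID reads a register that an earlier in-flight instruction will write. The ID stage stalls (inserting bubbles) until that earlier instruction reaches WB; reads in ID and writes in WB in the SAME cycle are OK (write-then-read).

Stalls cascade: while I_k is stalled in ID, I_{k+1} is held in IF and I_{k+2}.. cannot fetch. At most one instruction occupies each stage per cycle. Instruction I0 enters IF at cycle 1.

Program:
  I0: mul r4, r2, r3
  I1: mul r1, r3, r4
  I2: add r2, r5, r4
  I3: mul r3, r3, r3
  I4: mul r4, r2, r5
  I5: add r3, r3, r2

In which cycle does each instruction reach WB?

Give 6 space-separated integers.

Answer: 5 8 9 10 12 13

Derivation:
I0 mul r4 <- r2,r3: IF@1 ID@2 stall=0 (-) EX@3 MEM@4 WB@5
I1 mul r1 <- r3,r4: IF@2 ID@3 stall=2 (RAW on I0.r4 (WB@5)) EX@6 MEM@7 WB@8
I2 add r2 <- r5,r4: IF@3 ID@6 stall=0 (-) EX@7 MEM@8 WB@9
I3 mul r3 <- r3,r3: IF@6 ID@7 stall=0 (-) EX@8 MEM@9 WB@10
I4 mul r4 <- r2,r5: IF@7 ID@8 stall=1 (RAW on I2.r2 (WB@9)) EX@10 MEM@11 WB@12
I5 add r3 <- r3,r2: IF@8 ID@10 stall=0 (-) EX@11 MEM@12 WB@13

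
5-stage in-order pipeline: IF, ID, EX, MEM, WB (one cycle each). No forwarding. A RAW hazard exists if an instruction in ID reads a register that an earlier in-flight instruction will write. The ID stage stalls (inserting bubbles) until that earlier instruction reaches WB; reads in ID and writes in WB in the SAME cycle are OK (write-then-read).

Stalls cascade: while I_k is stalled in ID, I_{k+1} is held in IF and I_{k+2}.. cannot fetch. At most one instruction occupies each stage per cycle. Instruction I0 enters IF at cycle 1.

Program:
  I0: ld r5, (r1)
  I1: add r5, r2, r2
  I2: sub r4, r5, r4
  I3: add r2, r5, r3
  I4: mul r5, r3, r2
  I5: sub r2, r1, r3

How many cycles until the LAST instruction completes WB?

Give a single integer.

I0 ld r5 <- r1: IF@1 ID@2 stall=0 (-) EX@3 MEM@4 WB@5
I1 add r5 <- r2,r2: IF@2 ID@3 stall=0 (-) EX@4 MEM@5 WB@6
I2 sub r4 <- r5,r4: IF@3 ID@4 stall=2 (RAW on I1.r5 (WB@6)) EX@7 MEM@8 WB@9
I3 add r2 <- r5,r3: IF@4 ID@7 stall=0 (-) EX@8 MEM@9 WB@10
I4 mul r5 <- r3,r2: IF@7 ID@8 stall=2 (RAW on I3.r2 (WB@10)) EX@11 MEM@12 WB@13
I5 sub r2 <- r1,r3: IF@8 ID@11 stall=0 (-) EX@12 MEM@13 WB@14

Answer: 14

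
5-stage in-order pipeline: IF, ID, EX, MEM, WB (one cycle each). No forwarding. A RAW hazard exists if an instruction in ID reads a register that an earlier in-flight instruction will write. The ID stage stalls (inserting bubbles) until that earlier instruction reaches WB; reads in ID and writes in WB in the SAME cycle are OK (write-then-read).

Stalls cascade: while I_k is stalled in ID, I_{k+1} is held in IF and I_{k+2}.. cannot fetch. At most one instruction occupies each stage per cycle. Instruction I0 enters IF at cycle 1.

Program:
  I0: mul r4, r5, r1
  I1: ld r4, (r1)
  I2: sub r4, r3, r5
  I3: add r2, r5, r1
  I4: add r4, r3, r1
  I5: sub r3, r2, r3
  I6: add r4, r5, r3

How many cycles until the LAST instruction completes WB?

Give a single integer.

I0 mul r4 <- r5,r1: IF@1 ID@2 stall=0 (-) EX@3 MEM@4 WB@5
I1 ld r4 <- r1: IF@2 ID@3 stall=0 (-) EX@4 MEM@5 WB@6
I2 sub r4 <- r3,r5: IF@3 ID@4 stall=0 (-) EX@5 MEM@6 WB@7
I3 add r2 <- r5,r1: IF@4 ID@5 stall=0 (-) EX@6 MEM@7 WB@8
I4 add r4 <- r3,r1: IF@5 ID@6 stall=0 (-) EX@7 MEM@8 WB@9
I5 sub r3 <- r2,r3: IF@6 ID@7 stall=1 (RAW on I3.r2 (WB@8)) EX@9 MEM@10 WB@11
I6 add r4 <- r5,r3: IF@7 ID@9 stall=2 (RAW on I5.r3 (WB@11)) EX@12 MEM@13 WB@14

Answer: 14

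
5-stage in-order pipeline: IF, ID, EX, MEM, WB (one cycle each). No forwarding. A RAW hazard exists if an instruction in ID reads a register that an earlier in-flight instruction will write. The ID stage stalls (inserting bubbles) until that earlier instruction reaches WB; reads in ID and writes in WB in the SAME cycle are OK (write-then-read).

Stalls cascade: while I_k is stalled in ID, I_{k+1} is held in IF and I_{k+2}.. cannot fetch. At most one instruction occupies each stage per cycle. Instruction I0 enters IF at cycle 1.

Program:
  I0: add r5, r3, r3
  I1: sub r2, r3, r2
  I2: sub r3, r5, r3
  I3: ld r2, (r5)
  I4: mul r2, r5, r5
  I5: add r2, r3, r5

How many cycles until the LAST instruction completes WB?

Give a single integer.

Answer: 11

Derivation:
I0 add r5 <- r3,r3: IF@1 ID@2 stall=0 (-) EX@3 MEM@4 WB@5
I1 sub r2 <- r3,r2: IF@2 ID@3 stall=0 (-) EX@4 MEM@5 WB@6
I2 sub r3 <- r5,r3: IF@3 ID@4 stall=1 (RAW on I0.r5 (WB@5)) EX@6 MEM@7 WB@8
I3 ld r2 <- r5: IF@4 ID@6 stall=0 (-) EX@7 MEM@8 WB@9
I4 mul r2 <- r5,r5: IF@6 ID@7 stall=0 (-) EX@8 MEM@9 WB@10
I5 add r2 <- r3,r5: IF@7 ID@8 stall=0 (-) EX@9 MEM@10 WB@11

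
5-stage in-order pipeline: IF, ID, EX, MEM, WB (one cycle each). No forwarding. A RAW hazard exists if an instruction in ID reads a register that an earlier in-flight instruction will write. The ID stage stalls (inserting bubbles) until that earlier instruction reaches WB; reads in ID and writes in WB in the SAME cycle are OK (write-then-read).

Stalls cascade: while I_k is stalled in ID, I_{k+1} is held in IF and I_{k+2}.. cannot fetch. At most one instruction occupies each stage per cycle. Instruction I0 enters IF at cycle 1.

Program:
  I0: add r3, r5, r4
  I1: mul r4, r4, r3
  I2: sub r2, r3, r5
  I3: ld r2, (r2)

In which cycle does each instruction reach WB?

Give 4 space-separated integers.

Answer: 5 8 9 12

Derivation:
I0 add r3 <- r5,r4: IF@1 ID@2 stall=0 (-) EX@3 MEM@4 WB@5
I1 mul r4 <- r4,r3: IF@2 ID@3 stall=2 (RAW on I0.r3 (WB@5)) EX@6 MEM@7 WB@8
I2 sub r2 <- r3,r5: IF@3 ID@6 stall=0 (-) EX@7 MEM@8 WB@9
I3 ld r2 <- r2: IF@6 ID@7 stall=2 (RAW on I2.r2 (WB@9)) EX@10 MEM@11 WB@12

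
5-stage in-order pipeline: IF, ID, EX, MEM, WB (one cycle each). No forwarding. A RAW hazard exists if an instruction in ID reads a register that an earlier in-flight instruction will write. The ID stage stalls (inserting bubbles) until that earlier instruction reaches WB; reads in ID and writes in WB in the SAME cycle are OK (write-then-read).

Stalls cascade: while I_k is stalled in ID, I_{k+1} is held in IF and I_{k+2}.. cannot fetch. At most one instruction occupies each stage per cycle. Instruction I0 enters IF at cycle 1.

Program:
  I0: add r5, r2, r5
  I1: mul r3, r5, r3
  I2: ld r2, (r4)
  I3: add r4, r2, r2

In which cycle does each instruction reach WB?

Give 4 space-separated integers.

Answer: 5 8 9 12

Derivation:
I0 add r5 <- r2,r5: IF@1 ID@2 stall=0 (-) EX@3 MEM@4 WB@5
I1 mul r3 <- r5,r3: IF@2 ID@3 stall=2 (RAW on I0.r5 (WB@5)) EX@6 MEM@7 WB@8
I2 ld r2 <- r4: IF@3 ID@6 stall=0 (-) EX@7 MEM@8 WB@9
I3 add r4 <- r2,r2: IF@6 ID@7 stall=2 (RAW on I2.r2 (WB@9)) EX@10 MEM@11 WB@12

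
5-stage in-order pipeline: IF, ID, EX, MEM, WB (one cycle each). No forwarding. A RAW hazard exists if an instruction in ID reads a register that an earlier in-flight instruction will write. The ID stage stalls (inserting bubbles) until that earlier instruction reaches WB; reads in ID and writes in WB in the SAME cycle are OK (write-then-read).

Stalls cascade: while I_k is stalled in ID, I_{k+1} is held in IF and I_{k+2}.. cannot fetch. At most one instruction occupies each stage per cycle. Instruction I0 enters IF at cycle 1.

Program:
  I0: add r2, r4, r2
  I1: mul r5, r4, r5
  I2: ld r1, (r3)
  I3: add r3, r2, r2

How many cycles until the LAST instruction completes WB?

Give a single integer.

Answer: 8

Derivation:
I0 add r2 <- r4,r2: IF@1 ID@2 stall=0 (-) EX@3 MEM@4 WB@5
I1 mul r5 <- r4,r5: IF@2 ID@3 stall=0 (-) EX@4 MEM@5 WB@6
I2 ld r1 <- r3: IF@3 ID@4 stall=0 (-) EX@5 MEM@6 WB@7
I3 add r3 <- r2,r2: IF@4 ID@5 stall=0 (-) EX@6 MEM@7 WB@8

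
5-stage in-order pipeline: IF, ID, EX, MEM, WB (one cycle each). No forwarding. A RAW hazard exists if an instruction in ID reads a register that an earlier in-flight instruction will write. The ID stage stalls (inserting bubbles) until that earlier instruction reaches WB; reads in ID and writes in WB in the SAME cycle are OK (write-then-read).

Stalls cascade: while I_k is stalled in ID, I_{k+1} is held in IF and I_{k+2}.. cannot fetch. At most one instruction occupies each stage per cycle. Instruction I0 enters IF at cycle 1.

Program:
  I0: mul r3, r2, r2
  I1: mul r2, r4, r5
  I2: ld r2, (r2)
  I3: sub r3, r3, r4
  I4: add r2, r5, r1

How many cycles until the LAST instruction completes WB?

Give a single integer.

I0 mul r3 <- r2,r2: IF@1 ID@2 stall=0 (-) EX@3 MEM@4 WB@5
I1 mul r2 <- r4,r5: IF@2 ID@3 stall=0 (-) EX@4 MEM@5 WB@6
I2 ld r2 <- r2: IF@3 ID@4 stall=2 (RAW on I1.r2 (WB@6)) EX@7 MEM@8 WB@9
I3 sub r3 <- r3,r4: IF@4 ID@7 stall=0 (-) EX@8 MEM@9 WB@10
I4 add r2 <- r5,r1: IF@7 ID@8 stall=0 (-) EX@9 MEM@10 WB@11

Answer: 11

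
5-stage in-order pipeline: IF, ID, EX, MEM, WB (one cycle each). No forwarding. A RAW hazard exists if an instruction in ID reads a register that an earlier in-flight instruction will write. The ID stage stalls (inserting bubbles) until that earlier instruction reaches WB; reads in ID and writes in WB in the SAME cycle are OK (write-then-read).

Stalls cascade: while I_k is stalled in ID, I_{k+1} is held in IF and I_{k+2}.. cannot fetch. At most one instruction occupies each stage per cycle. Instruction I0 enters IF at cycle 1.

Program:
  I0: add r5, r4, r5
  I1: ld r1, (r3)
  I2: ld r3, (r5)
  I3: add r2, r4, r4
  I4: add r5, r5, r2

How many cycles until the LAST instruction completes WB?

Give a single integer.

Answer: 12

Derivation:
I0 add r5 <- r4,r5: IF@1 ID@2 stall=0 (-) EX@3 MEM@4 WB@5
I1 ld r1 <- r3: IF@2 ID@3 stall=0 (-) EX@4 MEM@5 WB@6
I2 ld r3 <- r5: IF@3 ID@4 stall=1 (RAW on I0.r5 (WB@5)) EX@6 MEM@7 WB@8
I3 add r2 <- r4,r4: IF@4 ID@6 stall=0 (-) EX@7 MEM@8 WB@9
I4 add r5 <- r5,r2: IF@6 ID@7 stall=2 (RAW on I3.r2 (WB@9)) EX@10 MEM@11 WB@12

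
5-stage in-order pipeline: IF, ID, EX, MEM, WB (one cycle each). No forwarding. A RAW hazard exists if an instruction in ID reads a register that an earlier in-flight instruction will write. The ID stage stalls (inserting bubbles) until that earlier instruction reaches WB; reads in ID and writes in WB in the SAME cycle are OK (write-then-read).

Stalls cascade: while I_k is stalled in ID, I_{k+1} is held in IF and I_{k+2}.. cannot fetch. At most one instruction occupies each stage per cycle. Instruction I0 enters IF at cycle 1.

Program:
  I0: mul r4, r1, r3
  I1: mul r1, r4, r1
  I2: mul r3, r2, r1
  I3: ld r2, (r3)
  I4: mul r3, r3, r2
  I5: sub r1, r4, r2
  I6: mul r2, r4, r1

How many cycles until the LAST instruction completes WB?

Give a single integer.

I0 mul r4 <- r1,r3: IF@1 ID@2 stall=0 (-) EX@3 MEM@4 WB@5
I1 mul r1 <- r4,r1: IF@2 ID@3 stall=2 (RAW on I0.r4 (WB@5)) EX@6 MEM@7 WB@8
I2 mul r3 <- r2,r1: IF@3 ID@6 stall=2 (RAW on I1.r1 (WB@8)) EX@9 MEM@10 WB@11
I3 ld r2 <- r3: IF@6 ID@9 stall=2 (RAW on I2.r3 (WB@11)) EX@12 MEM@13 WB@14
I4 mul r3 <- r3,r2: IF@9 ID@12 stall=2 (RAW on I3.r2 (WB@14)) EX@15 MEM@16 WB@17
I5 sub r1 <- r4,r2: IF@12 ID@15 stall=0 (-) EX@16 MEM@17 WB@18
I6 mul r2 <- r4,r1: IF@15 ID@16 stall=2 (RAW on I5.r1 (WB@18)) EX@19 MEM@20 WB@21

Answer: 21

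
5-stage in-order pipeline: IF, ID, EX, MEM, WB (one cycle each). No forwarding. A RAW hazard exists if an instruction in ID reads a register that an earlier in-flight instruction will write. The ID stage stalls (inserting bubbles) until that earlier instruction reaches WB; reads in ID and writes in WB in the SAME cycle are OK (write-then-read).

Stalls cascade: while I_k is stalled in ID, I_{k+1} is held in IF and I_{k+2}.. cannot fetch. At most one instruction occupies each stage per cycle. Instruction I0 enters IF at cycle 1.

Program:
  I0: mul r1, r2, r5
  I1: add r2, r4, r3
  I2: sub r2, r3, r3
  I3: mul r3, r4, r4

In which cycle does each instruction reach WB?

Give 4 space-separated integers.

I0 mul r1 <- r2,r5: IF@1 ID@2 stall=0 (-) EX@3 MEM@4 WB@5
I1 add r2 <- r4,r3: IF@2 ID@3 stall=0 (-) EX@4 MEM@5 WB@6
I2 sub r2 <- r3,r3: IF@3 ID@4 stall=0 (-) EX@5 MEM@6 WB@7
I3 mul r3 <- r4,r4: IF@4 ID@5 stall=0 (-) EX@6 MEM@7 WB@8

Answer: 5 6 7 8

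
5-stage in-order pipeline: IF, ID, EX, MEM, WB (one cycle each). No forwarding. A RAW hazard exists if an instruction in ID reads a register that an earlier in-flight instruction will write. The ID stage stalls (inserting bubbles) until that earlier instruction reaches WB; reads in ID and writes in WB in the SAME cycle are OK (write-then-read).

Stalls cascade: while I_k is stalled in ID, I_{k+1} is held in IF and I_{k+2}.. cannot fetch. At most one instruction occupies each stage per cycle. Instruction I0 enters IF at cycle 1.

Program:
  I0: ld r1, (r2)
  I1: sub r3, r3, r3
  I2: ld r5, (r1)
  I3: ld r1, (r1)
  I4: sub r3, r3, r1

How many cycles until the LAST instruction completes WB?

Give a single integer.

Answer: 12

Derivation:
I0 ld r1 <- r2: IF@1 ID@2 stall=0 (-) EX@3 MEM@4 WB@5
I1 sub r3 <- r3,r3: IF@2 ID@3 stall=0 (-) EX@4 MEM@5 WB@6
I2 ld r5 <- r1: IF@3 ID@4 stall=1 (RAW on I0.r1 (WB@5)) EX@6 MEM@7 WB@8
I3 ld r1 <- r1: IF@4 ID@6 stall=0 (-) EX@7 MEM@8 WB@9
I4 sub r3 <- r3,r1: IF@6 ID@7 stall=2 (RAW on I3.r1 (WB@9)) EX@10 MEM@11 WB@12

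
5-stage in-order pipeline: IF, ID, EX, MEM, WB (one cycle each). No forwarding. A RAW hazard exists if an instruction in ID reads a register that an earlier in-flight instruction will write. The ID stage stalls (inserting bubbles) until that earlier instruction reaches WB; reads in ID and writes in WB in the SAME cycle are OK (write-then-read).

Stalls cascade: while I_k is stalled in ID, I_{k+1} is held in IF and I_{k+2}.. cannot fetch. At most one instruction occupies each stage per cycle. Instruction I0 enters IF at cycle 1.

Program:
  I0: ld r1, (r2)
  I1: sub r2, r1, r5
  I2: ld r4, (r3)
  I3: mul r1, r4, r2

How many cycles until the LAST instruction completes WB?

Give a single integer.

Answer: 12

Derivation:
I0 ld r1 <- r2: IF@1 ID@2 stall=0 (-) EX@3 MEM@4 WB@5
I1 sub r2 <- r1,r5: IF@2 ID@3 stall=2 (RAW on I0.r1 (WB@5)) EX@6 MEM@7 WB@8
I2 ld r4 <- r3: IF@3 ID@6 stall=0 (-) EX@7 MEM@8 WB@9
I3 mul r1 <- r4,r2: IF@6 ID@7 stall=2 (RAW on I2.r4 (WB@9)) EX@10 MEM@11 WB@12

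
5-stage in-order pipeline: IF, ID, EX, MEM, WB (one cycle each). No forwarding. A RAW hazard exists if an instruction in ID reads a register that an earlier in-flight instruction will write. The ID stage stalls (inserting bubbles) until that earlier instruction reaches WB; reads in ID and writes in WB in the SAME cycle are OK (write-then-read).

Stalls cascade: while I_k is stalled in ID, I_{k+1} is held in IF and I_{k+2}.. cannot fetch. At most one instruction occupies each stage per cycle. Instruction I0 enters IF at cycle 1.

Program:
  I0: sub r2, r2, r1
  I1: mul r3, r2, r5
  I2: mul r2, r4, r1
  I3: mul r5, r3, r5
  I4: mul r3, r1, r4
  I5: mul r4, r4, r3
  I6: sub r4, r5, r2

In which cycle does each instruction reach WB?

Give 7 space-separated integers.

I0 sub r2 <- r2,r1: IF@1 ID@2 stall=0 (-) EX@3 MEM@4 WB@5
I1 mul r3 <- r2,r5: IF@2 ID@3 stall=2 (RAW on I0.r2 (WB@5)) EX@6 MEM@7 WB@8
I2 mul r2 <- r4,r1: IF@3 ID@6 stall=0 (-) EX@7 MEM@8 WB@9
I3 mul r5 <- r3,r5: IF@6 ID@7 stall=1 (RAW on I1.r3 (WB@8)) EX@9 MEM@10 WB@11
I4 mul r3 <- r1,r4: IF@7 ID@9 stall=0 (-) EX@10 MEM@11 WB@12
I5 mul r4 <- r4,r3: IF@9 ID@10 stall=2 (RAW on I4.r3 (WB@12)) EX@13 MEM@14 WB@15
I6 sub r4 <- r5,r2: IF@10 ID@13 stall=0 (-) EX@14 MEM@15 WB@16

Answer: 5 8 9 11 12 15 16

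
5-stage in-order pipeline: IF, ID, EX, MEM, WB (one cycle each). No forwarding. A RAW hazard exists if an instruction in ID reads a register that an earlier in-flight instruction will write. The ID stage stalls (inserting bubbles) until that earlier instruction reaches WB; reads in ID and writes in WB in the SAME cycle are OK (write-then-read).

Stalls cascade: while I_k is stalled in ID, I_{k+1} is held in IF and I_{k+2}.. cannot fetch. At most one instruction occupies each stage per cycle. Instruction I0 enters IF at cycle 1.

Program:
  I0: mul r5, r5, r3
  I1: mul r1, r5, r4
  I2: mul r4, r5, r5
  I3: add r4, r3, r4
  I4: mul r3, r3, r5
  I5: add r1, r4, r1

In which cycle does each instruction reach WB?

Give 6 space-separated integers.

Answer: 5 8 9 12 13 15

Derivation:
I0 mul r5 <- r5,r3: IF@1 ID@2 stall=0 (-) EX@3 MEM@4 WB@5
I1 mul r1 <- r5,r4: IF@2 ID@3 stall=2 (RAW on I0.r5 (WB@5)) EX@6 MEM@7 WB@8
I2 mul r4 <- r5,r5: IF@3 ID@6 stall=0 (-) EX@7 MEM@8 WB@9
I3 add r4 <- r3,r4: IF@6 ID@7 stall=2 (RAW on I2.r4 (WB@9)) EX@10 MEM@11 WB@12
I4 mul r3 <- r3,r5: IF@7 ID@10 stall=0 (-) EX@11 MEM@12 WB@13
I5 add r1 <- r4,r1: IF@10 ID@11 stall=1 (RAW on I3.r4 (WB@12)) EX@13 MEM@14 WB@15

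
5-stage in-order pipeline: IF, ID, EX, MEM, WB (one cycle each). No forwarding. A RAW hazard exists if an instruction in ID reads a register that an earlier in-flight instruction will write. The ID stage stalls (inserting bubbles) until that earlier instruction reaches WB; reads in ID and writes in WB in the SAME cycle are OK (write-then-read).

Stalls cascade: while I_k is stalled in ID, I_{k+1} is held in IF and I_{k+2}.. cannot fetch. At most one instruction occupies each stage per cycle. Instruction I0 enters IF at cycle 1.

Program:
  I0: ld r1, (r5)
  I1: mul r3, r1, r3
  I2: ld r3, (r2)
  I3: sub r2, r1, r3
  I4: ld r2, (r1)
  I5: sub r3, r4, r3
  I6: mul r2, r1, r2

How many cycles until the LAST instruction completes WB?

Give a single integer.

Answer: 16

Derivation:
I0 ld r1 <- r5: IF@1 ID@2 stall=0 (-) EX@3 MEM@4 WB@5
I1 mul r3 <- r1,r3: IF@2 ID@3 stall=2 (RAW on I0.r1 (WB@5)) EX@6 MEM@7 WB@8
I2 ld r3 <- r2: IF@3 ID@6 stall=0 (-) EX@7 MEM@8 WB@9
I3 sub r2 <- r1,r3: IF@6 ID@7 stall=2 (RAW on I2.r3 (WB@9)) EX@10 MEM@11 WB@12
I4 ld r2 <- r1: IF@7 ID@10 stall=0 (-) EX@11 MEM@12 WB@13
I5 sub r3 <- r4,r3: IF@10 ID@11 stall=0 (-) EX@12 MEM@13 WB@14
I6 mul r2 <- r1,r2: IF@11 ID@12 stall=1 (RAW on I4.r2 (WB@13)) EX@14 MEM@15 WB@16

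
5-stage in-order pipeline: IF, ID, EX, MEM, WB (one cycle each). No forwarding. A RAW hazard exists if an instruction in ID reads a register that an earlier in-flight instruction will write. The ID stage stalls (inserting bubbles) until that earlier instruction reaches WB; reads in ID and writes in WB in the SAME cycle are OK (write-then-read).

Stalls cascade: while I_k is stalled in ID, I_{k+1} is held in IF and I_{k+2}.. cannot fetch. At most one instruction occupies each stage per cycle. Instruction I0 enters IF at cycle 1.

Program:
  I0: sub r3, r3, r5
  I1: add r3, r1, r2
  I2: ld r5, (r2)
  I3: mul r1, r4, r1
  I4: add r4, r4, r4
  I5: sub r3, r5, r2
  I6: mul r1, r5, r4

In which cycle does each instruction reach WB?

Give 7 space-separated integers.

Answer: 5 6 7 8 9 10 12

Derivation:
I0 sub r3 <- r3,r5: IF@1 ID@2 stall=0 (-) EX@3 MEM@4 WB@5
I1 add r3 <- r1,r2: IF@2 ID@3 stall=0 (-) EX@4 MEM@5 WB@6
I2 ld r5 <- r2: IF@3 ID@4 stall=0 (-) EX@5 MEM@6 WB@7
I3 mul r1 <- r4,r1: IF@4 ID@5 stall=0 (-) EX@6 MEM@7 WB@8
I4 add r4 <- r4,r4: IF@5 ID@6 stall=0 (-) EX@7 MEM@8 WB@9
I5 sub r3 <- r5,r2: IF@6 ID@7 stall=0 (-) EX@8 MEM@9 WB@10
I6 mul r1 <- r5,r4: IF@7 ID@8 stall=1 (RAW on I4.r4 (WB@9)) EX@10 MEM@11 WB@12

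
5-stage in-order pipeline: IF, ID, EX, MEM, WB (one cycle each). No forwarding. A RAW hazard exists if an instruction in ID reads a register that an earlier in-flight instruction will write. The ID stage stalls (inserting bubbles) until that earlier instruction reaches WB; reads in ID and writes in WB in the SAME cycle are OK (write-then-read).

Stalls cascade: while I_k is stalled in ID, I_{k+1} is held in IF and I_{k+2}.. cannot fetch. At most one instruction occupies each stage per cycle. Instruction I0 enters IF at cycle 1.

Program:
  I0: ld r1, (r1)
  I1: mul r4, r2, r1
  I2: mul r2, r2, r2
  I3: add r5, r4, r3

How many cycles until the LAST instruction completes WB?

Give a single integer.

Answer: 11

Derivation:
I0 ld r1 <- r1: IF@1 ID@2 stall=0 (-) EX@3 MEM@4 WB@5
I1 mul r4 <- r2,r1: IF@2 ID@3 stall=2 (RAW on I0.r1 (WB@5)) EX@6 MEM@7 WB@8
I2 mul r2 <- r2,r2: IF@3 ID@6 stall=0 (-) EX@7 MEM@8 WB@9
I3 add r5 <- r4,r3: IF@6 ID@7 stall=1 (RAW on I1.r4 (WB@8)) EX@9 MEM@10 WB@11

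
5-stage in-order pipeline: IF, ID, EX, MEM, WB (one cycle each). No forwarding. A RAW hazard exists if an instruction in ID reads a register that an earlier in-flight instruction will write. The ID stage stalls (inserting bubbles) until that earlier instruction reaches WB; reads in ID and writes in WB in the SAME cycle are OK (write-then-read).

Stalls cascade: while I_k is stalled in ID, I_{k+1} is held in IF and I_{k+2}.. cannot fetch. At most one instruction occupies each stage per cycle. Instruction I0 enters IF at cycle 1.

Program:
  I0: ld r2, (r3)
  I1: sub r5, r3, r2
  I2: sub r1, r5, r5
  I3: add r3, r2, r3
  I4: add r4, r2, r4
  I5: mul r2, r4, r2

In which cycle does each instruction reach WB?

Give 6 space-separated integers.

Answer: 5 8 11 12 13 16

Derivation:
I0 ld r2 <- r3: IF@1 ID@2 stall=0 (-) EX@3 MEM@4 WB@5
I1 sub r5 <- r3,r2: IF@2 ID@3 stall=2 (RAW on I0.r2 (WB@5)) EX@6 MEM@7 WB@8
I2 sub r1 <- r5,r5: IF@3 ID@6 stall=2 (RAW on I1.r5 (WB@8)) EX@9 MEM@10 WB@11
I3 add r3 <- r2,r3: IF@6 ID@9 stall=0 (-) EX@10 MEM@11 WB@12
I4 add r4 <- r2,r4: IF@9 ID@10 stall=0 (-) EX@11 MEM@12 WB@13
I5 mul r2 <- r4,r2: IF@10 ID@11 stall=2 (RAW on I4.r4 (WB@13)) EX@14 MEM@15 WB@16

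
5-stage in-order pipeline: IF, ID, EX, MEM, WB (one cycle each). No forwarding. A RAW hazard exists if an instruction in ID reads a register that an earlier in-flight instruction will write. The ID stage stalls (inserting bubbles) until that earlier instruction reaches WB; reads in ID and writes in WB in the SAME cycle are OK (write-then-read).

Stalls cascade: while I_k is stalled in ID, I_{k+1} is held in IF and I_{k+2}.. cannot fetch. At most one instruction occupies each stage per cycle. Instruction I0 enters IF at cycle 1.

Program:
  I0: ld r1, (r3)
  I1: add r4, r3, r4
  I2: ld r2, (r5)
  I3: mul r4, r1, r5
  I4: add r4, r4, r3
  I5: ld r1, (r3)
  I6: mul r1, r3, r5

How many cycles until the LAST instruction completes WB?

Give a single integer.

I0 ld r1 <- r3: IF@1 ID@2 stall=0 (-) EX@3 MEM@4 WB@5
I1 add r4 <- r3,r4: IF@2 ID@3 stall=0 (-) EX@4 MEM@5 WB@6
I2 ld r2 <- r5: IF@3 ID@4 stall=0 (-) EX@5 MEM@6 WB@7
I3 mul r4 <- r1,r5: IF@4 ID@5 stall=0 (-) EX@6 MEM@7 WB@8
I4 add r4 <- r4,r3: IF@5 ID@6 stall=2 (RAW on I3.r4 (WB@8)) EX@9 MEM@10 WB@11
I5 ld r1 <- r3: IF@6 ID@9 stall=0 (-) EX@10 MEM@11 WB@12
I6 mul r1 <- r3,r5: IF@9 ID@10 stall=0 (-) EX@11 MEM@12 WB@13

Answer: 13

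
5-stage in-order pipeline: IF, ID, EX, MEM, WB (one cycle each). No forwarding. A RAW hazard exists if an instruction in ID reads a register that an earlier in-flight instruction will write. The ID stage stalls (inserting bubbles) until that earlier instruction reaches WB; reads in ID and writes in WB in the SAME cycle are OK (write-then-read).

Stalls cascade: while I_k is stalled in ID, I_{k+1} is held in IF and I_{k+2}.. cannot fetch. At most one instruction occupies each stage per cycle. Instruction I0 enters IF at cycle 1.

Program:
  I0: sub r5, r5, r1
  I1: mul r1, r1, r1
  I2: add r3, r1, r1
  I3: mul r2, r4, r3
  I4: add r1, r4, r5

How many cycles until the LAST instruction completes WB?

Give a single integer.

Answer: 13

Derivation:
I0 sub r5 <- r5,r1: IF@1 ID@2 stall=0 (-) EX@3 MEM@4 WB@5
I1 mul r1 <- r1,r1: IF@2 ID@3 stall=0 (-) EX@4 MEM@5 WB@6
I2 add r3 <- r1,r1: IF@3 ID@4 stall=2 (RAW on I1.r1 (WB@6)) EX@7 MEM@8 WB@9
I3 mul r2 <- r4,r3: IF@4 ID@7 stall=2 (RAW on I2.r3 (WB@9)) EX@10 MEM@11 WB@12
I4 add r1 <- r4,r5: IF@7 ID@10 stall=0 (-) EX@11 MEM@12 WB@13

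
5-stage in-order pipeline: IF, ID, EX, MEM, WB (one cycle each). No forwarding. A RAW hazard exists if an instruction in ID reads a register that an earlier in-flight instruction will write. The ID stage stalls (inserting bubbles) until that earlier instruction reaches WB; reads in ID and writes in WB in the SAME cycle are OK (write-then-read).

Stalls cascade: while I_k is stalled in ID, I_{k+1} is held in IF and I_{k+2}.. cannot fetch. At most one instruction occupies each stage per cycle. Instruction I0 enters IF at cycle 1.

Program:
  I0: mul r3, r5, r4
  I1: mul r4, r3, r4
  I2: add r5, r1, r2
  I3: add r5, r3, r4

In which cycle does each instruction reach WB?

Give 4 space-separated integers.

I0 mul r3 <- r5,r4: IF@1 ID@2 stall=0 (-) EX@3 MEM@4 WB@5
I1 mul r4 <- r3,r4: IF@2 ID@3 stall=2 (RAW on I0.r3 (WB@5)) EX@6 MEM@7 WB@8
I2 add r5 <- r1,r2: IF@3 ID@6 stall=0 (-) EX@7 MEM@8 WB@9
I3 add r5 <- r3,r4: IF@6 ID@7 stall=1 (RAW on I1.r4 (WB@8)) EX@9 MEM@10 WB@11

Answer: 5 8 9 11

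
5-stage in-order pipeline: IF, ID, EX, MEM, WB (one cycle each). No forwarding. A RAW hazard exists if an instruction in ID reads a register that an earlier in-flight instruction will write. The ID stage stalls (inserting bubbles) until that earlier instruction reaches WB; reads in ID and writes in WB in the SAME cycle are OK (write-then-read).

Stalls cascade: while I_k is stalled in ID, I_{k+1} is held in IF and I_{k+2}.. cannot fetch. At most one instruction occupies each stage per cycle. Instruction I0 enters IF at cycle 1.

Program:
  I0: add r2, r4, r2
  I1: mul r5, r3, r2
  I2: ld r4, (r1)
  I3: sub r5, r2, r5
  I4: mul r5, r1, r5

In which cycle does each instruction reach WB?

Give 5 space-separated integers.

I0 add r2 <- r4,r2: IF@1 ID@2 stall=0 (-) EX@3 MEM@4 WB@5
I1 mul r5 <- r3,r2: IF@2 ID@3 stall=2 (RAW on I0.r2 (WB@5)) EX@6 MEM@7 WB@8
I2 ld r4 <- r1: IF@3 ID@6 stall=0 (-) EX@7 MEM@8 WB@9
I3 sub r5 <- r2,r5: IF@6 ID@7 stall=1 (RAW on I1.r5 (WB@8)) EX@9 MEM@10 WB@11
I4 mul r5 <- r1,r5: IF@7 ID@9 stall=2 (RAW on I3.r5 (WB@11)) EX@12 MEM@13 WB@14

Answer: 5 8 9 11 14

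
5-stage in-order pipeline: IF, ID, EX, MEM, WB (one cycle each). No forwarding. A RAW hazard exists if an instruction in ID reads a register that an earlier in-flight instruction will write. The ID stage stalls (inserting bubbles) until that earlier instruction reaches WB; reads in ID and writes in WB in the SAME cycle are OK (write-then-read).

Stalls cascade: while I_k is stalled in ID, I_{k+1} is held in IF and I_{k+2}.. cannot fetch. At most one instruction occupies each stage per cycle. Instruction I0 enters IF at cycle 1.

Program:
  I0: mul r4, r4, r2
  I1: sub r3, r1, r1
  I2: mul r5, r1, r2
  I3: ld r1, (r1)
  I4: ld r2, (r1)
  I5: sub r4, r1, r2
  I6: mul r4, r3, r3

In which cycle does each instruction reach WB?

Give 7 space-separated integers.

Answer: 5 6 7 8 11 14 15

Derivation:
I0 mul r4 <- r4,r2: IF@1 ID@2 stall=0 (-) EX@3 MEM@4 WB@5
I1 sub r3 <- r1,r1: IF@2 ID@3 stall=0 (-) EX@4 MEM@5 WB@6
I2 mul r5 <- r1,r2: IF@3 ID@4 stall=0 (-) EX@5 MEM@6 WB@7
I3 ld r1 <- r1: IF@4 ID@5 stall=0 (-) EX@6 MEM@7 WB@8
I4 ld r2 <- r1: IF@5 ID@6 stall=2 (RAW on I3.r1 (WB@8)) EX@9 MEM@10 WB@11
I5 sub r4 <- r1,r2: IF@6 ID@9 stall=2 (RAW on I4.r2 (WB@11)) EX@12 MEM@13 WB@14
I6 mul r4 <- r3,r3: IF@9 ID@12 stall=0 (-) EX@13 MEM@14 WB@15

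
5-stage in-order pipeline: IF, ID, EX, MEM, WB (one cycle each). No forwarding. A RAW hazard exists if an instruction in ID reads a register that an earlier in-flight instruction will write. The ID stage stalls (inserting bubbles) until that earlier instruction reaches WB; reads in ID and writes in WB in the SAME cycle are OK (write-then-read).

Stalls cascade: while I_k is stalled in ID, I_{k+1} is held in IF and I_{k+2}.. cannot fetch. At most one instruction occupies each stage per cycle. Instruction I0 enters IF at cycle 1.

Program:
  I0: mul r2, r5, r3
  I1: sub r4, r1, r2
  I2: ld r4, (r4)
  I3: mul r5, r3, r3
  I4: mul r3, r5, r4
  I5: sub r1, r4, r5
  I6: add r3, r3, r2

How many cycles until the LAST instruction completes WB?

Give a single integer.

Answer: 18

Derivation:
I0 mul r2 <- r5,r3: IF@1 ID@2 stall=0 (-) EX@3 MEM@4 WB@5
I1 sub r4 <- r1,r2: IF@2 ID@3 stall=2 (RAW on I0.r2 (WB@5)) EX@6 MEM@7 WB@8
I2 ld r4 <- r4: IF@3 ID@6 stall=2 (RAW on I1.r4 (WB@8)) EX@9 MEM@10 WB@11
I3 mul r5 <- r3,r3: IF@6 ID@9 stall=0 (-) EX@10 MEM@11 WB@12
I4 mul r3 <- r5,r4: IF@9 ID@10 stall=2 (RAW on I3.r5 (WB@12)) EX@13 MEM@14 WB@15
I5 sub r1 <- r4,r5: IF@10 ID@13 stall=0 (-) EX@14 MEM@15 WB@16
I6 add r3 <- r3,r2: IF@13 ID@14 stall=1 (RAW on I4.r3 (WB@15)) EX@16 MEM@17 WB@18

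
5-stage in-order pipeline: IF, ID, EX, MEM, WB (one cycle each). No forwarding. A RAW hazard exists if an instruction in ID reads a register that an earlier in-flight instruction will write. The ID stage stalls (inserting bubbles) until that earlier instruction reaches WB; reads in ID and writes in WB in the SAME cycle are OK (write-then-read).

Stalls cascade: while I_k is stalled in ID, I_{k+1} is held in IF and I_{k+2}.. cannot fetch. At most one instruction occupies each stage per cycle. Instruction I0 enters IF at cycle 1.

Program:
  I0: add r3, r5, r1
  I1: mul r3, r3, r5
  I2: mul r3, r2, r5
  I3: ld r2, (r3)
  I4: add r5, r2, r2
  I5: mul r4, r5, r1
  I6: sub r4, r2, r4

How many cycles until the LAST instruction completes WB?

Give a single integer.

Answer: 21

Derivation:
I0 add r3 <- r5,r1: IF@1 ID@2 stall=0 (-) EX@3 MEM@4 WB@5
I1 mul r3 <- r3,r5: IF@2 ID@3 stall=2 (RAW on I0.r3 (WB@5)) EX@6 MEM@7 WB@8
I2 mul r3 <- r2,r5: IF@3 ID@6 stall=0 (-) EX@7 MEM@8 WB@9
I3 ld r2 <- r3: IF@6 ID@7 stall=2 (RAW on I2.r3 (WB@9)) EX@10 MEM@11 WB@12
I4 add r5 <- r2,r2: IF@7 ID@10 stall=2 (RAW on I3.r2 (WB@12)) EX@13 MEM@14 WB@15
I5 mul r4 <- r5,r1: IF@10 ID@13 stall=2 (RAW on I4.r5 (WB@15)) EX@16 MEM@17 WB@18
I6 sub r4 <- r2,r4: IF@13 ID@16 stall=2 (RAW on I5.r4 (WB@18)) EX@19 MEM@20 WB@21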